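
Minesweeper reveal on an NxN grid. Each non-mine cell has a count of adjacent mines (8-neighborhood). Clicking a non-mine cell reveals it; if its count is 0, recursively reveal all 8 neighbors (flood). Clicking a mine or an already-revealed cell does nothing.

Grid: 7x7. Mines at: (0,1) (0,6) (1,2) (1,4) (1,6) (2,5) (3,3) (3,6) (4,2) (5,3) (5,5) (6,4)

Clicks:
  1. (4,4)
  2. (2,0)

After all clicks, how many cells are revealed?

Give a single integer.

Answer: 15

Derivation:
Click 1 (4,4) count=3: revealed 1 new [(4,4)] -> total=1
Click 2 (2,0) count=0: revealed 14 new [(1,0) (1,1) (2,0) (2,1) (3,0) (3,1) (4,0) (4,1) (5,0) (5,1) (5,2) (6,0) (6,1) (6,2)] -> total=15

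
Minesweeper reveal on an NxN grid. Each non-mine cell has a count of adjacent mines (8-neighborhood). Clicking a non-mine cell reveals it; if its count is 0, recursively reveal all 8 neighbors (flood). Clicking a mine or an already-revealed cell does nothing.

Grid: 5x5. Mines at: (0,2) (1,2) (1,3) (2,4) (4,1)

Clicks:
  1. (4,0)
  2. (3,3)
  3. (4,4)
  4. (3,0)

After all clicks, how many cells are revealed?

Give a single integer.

Click 1 (4,0) count=1: revealed 1 new [(4,0)] -> total=1
Click 2 (3,3) count=1: revealed 1 new [(3,3)] -> total=2
Click 3 (4,4) count=0: revealed 5 new [(3,2) (3,4) (4,2) (4,3) (4,4)] -> total=7
Click 4 (3,0) count=1: revealed 1 new [(3,0)] -> total=8

Answer: 8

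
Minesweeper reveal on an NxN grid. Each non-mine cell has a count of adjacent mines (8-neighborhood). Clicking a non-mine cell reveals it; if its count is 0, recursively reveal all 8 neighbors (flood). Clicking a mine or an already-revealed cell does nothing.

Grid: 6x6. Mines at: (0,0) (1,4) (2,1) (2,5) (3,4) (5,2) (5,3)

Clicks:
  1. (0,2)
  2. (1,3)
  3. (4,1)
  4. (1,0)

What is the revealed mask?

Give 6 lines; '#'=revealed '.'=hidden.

Click 1 (0,2) count=0: revealed 6 new [(0,1) (0,2) (0,3) (1,1) (1,2) (1,3)] -> total=6
Click 2 (1,3) count=1: revealed 0 new [(none)] -> total=6
Click 3 (4,1) count=1: revealed 1 new [(4,1)] -> total=7
Click 4 (1,0) count=2: revealed 1 new [(1,0)] -> total=8

Answer: .###..
####..
......
......
.#....
......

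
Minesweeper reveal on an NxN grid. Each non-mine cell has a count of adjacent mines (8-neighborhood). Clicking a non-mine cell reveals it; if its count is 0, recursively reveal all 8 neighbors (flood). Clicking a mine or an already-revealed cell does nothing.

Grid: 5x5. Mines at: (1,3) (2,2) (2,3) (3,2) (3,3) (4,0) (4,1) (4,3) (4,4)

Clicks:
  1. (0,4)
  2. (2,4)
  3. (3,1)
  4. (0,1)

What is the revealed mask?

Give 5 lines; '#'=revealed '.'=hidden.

Answer: ###.#
###..
##..#
##...
.....

Derivation:
Click 1 (0,4) count=1: revealed 1 new [(0,4)] -> total=1
Click 2 (2,4) count=3: revealed 1 new [(2,4)] -> total=2
Click 3 (3,1) count=4: revealed 1 new [(3,1)] -> total=3
Click 4 (0,1) count=0: revealed 9 new [(0,0) (0,1) (0,2) (1,0) (1,1) (1,2) (2,0) (2,1) (3,0)] -> total=12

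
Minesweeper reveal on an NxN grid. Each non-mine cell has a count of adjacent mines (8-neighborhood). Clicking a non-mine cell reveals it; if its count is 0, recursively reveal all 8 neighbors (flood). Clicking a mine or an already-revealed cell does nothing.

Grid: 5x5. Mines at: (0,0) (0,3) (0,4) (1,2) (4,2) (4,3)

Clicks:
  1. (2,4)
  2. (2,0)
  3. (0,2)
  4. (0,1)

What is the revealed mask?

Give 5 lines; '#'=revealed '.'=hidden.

Answer: .##..
##.##
##.##
##.##
##...

Derivation:
Click 1 (2,4) count=0: revealed 6 new [(1,3) (1,4) (2,3) (2,4) (3,3) (3,4)] -> total=6
Click 2 (2,0) count=0: revealed 8 new [(1,0) (1,1) (2,0) (2,1) (3,0) (3,1) (4,0) (4,1)] -> total=14
Click 3 (0,2) count=2: revealed 1 new [(0,2)] -> total=15
Click 4 (0,1) count=2: revealed 1 new [(0,1)] -> total=16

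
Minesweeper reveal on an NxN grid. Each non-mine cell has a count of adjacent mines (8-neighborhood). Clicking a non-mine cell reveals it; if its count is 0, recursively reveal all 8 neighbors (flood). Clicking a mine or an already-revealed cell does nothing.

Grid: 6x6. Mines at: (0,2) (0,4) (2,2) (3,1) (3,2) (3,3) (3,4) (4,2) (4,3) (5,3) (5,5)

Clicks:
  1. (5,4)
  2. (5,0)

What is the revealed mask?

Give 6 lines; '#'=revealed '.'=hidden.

Click 1 (5,4) count=3: revealed 1 new [(5,4)] -> total=1
Click 2 (5,0) count=0: revealed 4 new [(4,0) (4,1) (5,0) (5,1)] -> total=5

Answer: ......
......
......
......
##....
##..#.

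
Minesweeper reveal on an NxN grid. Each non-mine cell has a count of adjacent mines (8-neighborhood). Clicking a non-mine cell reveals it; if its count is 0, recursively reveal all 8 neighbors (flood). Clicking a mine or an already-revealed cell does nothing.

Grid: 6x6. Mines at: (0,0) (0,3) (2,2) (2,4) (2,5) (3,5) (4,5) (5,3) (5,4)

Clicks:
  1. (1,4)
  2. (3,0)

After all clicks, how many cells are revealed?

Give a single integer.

Answer: 14

Derivation:
Click 1 (1,4) count=3: revealed 1 new [(1,4)] -> total=1
Click 2 (3,0) count=0: revealed 13 new [(1,0) (1,1) (2,0) (2,1) (3,0) (3,1) (3,2) (4,0) (4,1) (4,2) (5,0) (5,1) (5,2)] -> total=14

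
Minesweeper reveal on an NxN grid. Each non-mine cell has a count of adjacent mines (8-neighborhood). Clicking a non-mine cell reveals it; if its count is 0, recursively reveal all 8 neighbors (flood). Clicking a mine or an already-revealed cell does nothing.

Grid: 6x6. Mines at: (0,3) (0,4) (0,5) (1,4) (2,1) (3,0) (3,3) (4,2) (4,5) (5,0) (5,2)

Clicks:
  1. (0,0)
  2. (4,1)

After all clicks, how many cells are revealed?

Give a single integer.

Click 1 (0,0) count=0: revealed 6 new [(0,0) (0,1) (0,2) (1,0) (1,1) (1,2)] -> total=6
Click 2 (4,1) count=4: revealed 1 new [(4,1)] -> total=7

Answer: 7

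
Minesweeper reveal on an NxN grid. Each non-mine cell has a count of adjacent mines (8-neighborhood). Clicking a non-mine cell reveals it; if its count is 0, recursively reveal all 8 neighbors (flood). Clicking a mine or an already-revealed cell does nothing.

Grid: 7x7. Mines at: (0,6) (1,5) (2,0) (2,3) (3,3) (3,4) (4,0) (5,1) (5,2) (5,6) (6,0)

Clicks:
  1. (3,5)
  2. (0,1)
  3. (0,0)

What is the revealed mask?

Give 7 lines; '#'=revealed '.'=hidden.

Click 1 (3,5) count=1: revealed 1 new [(3,5)] -> total=1
Click 2 (0,1) count=0: revealed 10 new [(0,0) (0,1) (0,2) (0,3) (0,4) (1,0) (1,1) (1,2) (1,3) (1,4)] -> total=11
Click 3 (0,0) count=0: revealed 0 new [(none)] -> total=11

Answer: #####..
#####..
.......
.....#.
.......
.......
.......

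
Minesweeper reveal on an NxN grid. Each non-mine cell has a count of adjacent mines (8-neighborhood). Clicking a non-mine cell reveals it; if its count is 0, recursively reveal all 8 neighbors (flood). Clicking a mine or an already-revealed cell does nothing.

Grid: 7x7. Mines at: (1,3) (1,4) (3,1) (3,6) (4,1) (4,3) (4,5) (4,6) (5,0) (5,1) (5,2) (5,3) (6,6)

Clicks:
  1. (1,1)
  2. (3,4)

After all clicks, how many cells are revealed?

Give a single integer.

Click 1 (1,1) count=0: revealed 9 new [(0,0) (0,1) (0,2) (1,0) (1,1) (1,2) (2,0) (2,1) (2,2)] -> total=9
Click 2 (3,4) count=2: revealed 1 new [(3,4)] -> total=10

Answer: 10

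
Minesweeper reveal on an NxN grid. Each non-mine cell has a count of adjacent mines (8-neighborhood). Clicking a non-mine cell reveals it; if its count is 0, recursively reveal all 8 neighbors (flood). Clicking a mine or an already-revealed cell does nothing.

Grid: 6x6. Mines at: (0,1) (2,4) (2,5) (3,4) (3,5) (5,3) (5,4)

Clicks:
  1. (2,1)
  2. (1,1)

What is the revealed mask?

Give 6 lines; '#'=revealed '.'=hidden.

Click 1 (2,1) count=0: revealed 19 new [(1,0) (1,1) (1,2) (1,3) (2,0) (2,1) (2,2) (2,3) (3,0) (3,1) (3,2) (3,3) (4,0) (4,1) (4,2) (4,3) (5,0) (5,1) (5,2)] -> total=19
Click 2 (1,1) count=1: revealed 0 new [(none)] -> total=19

Answer: ......
####..
####..
####..
####..
###...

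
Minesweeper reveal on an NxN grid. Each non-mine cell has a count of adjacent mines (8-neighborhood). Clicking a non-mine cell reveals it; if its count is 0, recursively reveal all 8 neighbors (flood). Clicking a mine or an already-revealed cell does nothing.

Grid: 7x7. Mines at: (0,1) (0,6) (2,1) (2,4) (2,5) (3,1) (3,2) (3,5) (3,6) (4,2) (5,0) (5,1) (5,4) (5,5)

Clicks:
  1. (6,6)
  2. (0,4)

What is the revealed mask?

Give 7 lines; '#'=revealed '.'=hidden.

Click 1 (6,6) count=1: revealed 1 new [(6,6)] -> total=1
Click 2 (0,4) count=0: revealed 8 new [(0,2) (0,3) (0,4) (0,5) (1,2) (1,3) (1,4) (1,5)] -> total=9

Answer: ..####.
..####.
.......
.......
.......
.......
......#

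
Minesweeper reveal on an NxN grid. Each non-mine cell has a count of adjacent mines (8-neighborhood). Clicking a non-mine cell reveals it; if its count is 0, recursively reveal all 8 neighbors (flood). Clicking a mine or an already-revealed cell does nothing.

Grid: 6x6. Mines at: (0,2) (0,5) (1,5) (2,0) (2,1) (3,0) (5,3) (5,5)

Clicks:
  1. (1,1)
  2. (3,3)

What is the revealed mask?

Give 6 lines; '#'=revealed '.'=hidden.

Click 1 (1,1) count=3: revealed 1 new [(1,1)] -> total=1
Click 2 (3,3) count=0: revealed 15 new [(1,2) (1,3) (1,4) (2,2) (2,3) (2,4) (2,5) (3,2) (3,3) (3,4) (3,5) (4,2) (4,3) (4,4) (4,5)] -> total=16

Answer: ......
.####.
..####
..####
..####
......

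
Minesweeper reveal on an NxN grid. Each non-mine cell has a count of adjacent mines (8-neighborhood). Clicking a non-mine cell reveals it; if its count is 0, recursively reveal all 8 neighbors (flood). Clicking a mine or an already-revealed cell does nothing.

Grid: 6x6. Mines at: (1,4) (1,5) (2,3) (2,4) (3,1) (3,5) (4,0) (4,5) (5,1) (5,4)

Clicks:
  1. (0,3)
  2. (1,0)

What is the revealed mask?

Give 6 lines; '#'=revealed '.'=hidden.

Answer: ####..
####..
###...
......
......
......

Derivation:
Click 1 (0,3) count=1: revealed 1 new [(0,3)] -> total=1
Click 2 (1,0) count=0: revealed 10 new [(0,0) (0,1) (0,2) (1,0) (1,1) (1,2) (1,3) (2,0) (2,1) (2,2)] -> total=11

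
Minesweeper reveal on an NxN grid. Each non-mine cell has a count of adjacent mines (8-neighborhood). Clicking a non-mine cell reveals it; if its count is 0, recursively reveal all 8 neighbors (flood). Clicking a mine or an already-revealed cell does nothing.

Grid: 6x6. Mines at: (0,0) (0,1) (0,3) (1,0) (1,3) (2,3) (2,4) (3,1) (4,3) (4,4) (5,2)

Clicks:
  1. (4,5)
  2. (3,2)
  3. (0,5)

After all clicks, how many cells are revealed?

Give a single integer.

Answer: 6

Derivation:
Click 1 (4,5) count=1: revealed 1 new [(4,5)] -> total=1
Click 2 (3,2) count=3: revealed 1 new [(3,2)] -> total=2
Click 3 (0,5) count=0: revealed 4 new [(0,4) (0,5) (1,4) (1,5)] -> total=6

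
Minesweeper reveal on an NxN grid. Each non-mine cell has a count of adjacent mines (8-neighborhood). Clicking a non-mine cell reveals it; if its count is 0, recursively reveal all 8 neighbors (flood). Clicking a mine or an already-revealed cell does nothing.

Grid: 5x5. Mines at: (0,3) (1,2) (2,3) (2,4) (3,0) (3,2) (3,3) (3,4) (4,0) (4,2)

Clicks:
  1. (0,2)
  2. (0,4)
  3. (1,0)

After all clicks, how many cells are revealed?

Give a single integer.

Answer: 8

Derivation:
Click 1 (0,2) count=2: revealed 1 new [(0,2)] -> total=1
Click 2 (0,4) count=1: revealed 1 new [(0,4)] -> total=2
Click 3 (1,0) count=0: revealed 6 new [(0,0) (0,1) (1,0) (1,1) (2,0) (2,1)] -> total=8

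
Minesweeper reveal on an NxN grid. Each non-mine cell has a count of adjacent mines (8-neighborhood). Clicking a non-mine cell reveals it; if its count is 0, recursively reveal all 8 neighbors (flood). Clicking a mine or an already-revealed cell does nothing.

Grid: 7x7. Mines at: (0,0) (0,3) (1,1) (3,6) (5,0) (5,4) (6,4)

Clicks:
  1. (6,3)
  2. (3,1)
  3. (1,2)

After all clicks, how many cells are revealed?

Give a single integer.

Answer: 33

Derivation:
Click 1 (6,3) count=2: revealed 1 new [(6,3)] -> total=1
Click 2 (3,1) count=0: revealed 32 new [(0,4) (0,5) (0,6) (1,2) (1,3) (1,4) (1,5) (1,6) (2,0) (2,1) (2,2) (2,3) (2,4) (2,5) (2,6) (3,0) (3,1) (3,2) (3,3) (3,4) (3,5) (4,0) (4,1) (4,2) (4,3) (4,4) (4,5) (5,1) (5,2) (5,3) (6,1) (6,2)] -> total=33
Click 3 (1,2) count=2: revealed 0 new [(none)] -> total=33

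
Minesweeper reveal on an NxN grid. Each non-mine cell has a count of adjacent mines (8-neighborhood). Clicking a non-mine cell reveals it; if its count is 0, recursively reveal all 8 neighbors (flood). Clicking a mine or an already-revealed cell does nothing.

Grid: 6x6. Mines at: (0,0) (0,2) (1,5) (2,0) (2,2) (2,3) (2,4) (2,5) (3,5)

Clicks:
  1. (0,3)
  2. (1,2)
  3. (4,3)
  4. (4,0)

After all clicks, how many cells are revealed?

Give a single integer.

Answer: 19

Derivation:
Click 1 (0,3) count=1: revealed 1 new [(0,3)] -> total=1
Click 2 (1,2) count=3: revealed 1 new [(1,2)] -> total=2
Click 3 (4,3) count=0: revealed 17 new [(3,0) (3,1) (3,2) (3,3) (3,4) (4,0) (4,1) (4,2) (4,3) (4,4) (4,5) (5,0) (5,1) (5,2) (5,3) (5,4) (5,5)] -> total=19
Click 4 (4,0) count=0: revealed 0 new [(none)] -> total=19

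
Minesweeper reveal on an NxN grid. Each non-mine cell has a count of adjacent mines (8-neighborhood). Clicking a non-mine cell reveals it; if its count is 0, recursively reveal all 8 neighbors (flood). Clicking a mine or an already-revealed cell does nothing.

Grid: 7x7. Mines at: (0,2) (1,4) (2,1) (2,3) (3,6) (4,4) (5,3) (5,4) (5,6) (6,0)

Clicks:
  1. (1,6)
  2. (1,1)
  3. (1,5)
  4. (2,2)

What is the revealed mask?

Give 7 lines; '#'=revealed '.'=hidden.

Click 1 (1,6) count=0: revealed 6 new [(0,5) (0,6) (1,5) (1,6) (2,5) (2,6)] -> total=6
Click 2 (1,1) count=2: revealed 1 new [(1,1)] -> total=7
Click 3 (1,5) count=1: revealed 0 new [(none)] -> total=7
Click 4 (2,2) count=2: revealed 1 new [(2,2)] -> total=8

Answer: .....##
.#...##
..#..##
.......
.......
.......
.......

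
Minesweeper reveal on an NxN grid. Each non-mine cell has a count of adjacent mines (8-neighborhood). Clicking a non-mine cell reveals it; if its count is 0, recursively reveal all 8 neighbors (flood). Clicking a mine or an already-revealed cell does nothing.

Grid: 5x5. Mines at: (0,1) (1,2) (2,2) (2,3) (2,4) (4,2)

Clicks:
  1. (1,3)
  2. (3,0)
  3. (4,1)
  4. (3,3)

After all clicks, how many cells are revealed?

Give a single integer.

Click 1 (1,3) count=4: revealed 1 new [(1,3)] -> total=1
Click 2 (3,0) count=0: revealed 8 new [(1,0) (1,1) (2,0) (2,1) (3,0) (3,1) (4,0) (4,1)] -> total=9
Click 3 (4,1) count=1: revealed 0 new [(none)] -> total=9
Click 4 (3,3) count=4: revealed 1 new [(3,3)] -> total=10

Answer: 10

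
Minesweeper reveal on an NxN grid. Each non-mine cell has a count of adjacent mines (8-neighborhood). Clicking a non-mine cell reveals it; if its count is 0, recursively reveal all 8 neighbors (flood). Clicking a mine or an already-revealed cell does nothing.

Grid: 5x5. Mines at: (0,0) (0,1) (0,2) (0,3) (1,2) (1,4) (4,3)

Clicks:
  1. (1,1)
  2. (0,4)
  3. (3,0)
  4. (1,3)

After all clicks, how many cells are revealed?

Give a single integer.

Click 1 (1,1) count=4: revealed 1 new [(1,1)] -> total=1
Click 2 (0,4) count=2: revealed 1 new [(0,4)] -> total=2
Click 3 (3,0) count=0: revealed 10 new [(1,0) (2,0) (2,1) (2,2) (3,0) (3,1) (3,2) (4,0) (4,1) (4,2)] -> total=12
Click 4 (1,3) count=4: revealed 1 new [(1,3)] -> total=13

Answer: 13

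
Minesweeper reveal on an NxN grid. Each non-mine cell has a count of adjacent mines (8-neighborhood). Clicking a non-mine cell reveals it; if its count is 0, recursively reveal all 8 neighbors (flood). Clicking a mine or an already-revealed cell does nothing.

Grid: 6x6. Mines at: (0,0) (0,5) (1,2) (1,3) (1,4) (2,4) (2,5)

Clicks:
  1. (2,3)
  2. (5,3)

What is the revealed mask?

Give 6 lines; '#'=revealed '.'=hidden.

Click 1 (2,3) count=4: revealed 1 new [(2,3)] -> total=1
Click 2 (5,3) count=0: revealed 23 new [(1,0) (1,1) (2,0) (2,1) (2,2) (3,0) (3,1) (3,2) (3,3) (3,4) (3,5) (4,0) (4,1) (4,2) (4,3) (4,4) (4,5) (5,0) (5,1) (5,2) (5,3) (5,4) (5,5)] -> total=24

Answer: ......
##....
####..
######
######
######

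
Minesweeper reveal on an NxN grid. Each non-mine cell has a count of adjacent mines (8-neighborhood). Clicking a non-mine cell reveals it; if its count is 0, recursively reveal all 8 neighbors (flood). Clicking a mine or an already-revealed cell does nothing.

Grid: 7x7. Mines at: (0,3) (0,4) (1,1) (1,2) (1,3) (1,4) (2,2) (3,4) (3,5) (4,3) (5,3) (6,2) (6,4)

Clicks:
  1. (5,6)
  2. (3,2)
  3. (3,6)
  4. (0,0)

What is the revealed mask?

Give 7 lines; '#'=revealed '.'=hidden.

Answer: #......
.......
.......
..#...#
.....##
.....##
.....##

Derivation:
Click 1 (5,6) count=0: revealed 6 new [(4,5) (4,6) (5,5) (5,6) (6,5) (6,6)] -> total=6
Click 2 (3,2) count=2: revealed 1 new [(3,2)] -> total=7
Click 3 (3,6) count=1: revealed 1 new [(3,6)] -> total=8
Click 4 (0,0) count=1: revealed 1 new [(0,0)] -> total=9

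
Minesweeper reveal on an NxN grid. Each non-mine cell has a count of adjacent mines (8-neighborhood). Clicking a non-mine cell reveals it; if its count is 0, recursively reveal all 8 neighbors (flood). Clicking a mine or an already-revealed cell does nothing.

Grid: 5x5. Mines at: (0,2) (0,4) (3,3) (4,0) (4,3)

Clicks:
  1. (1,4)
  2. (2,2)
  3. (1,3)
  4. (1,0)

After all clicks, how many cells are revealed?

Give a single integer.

Click 1 (1,4) count=1: revealed 1 new [(1,4)] -> total=1
Click 2 (2,2) count=1: revealed 1 new [(2,2)] -> total=2
Click 3 (1,3) count=2: revealed 1 new [(1,3)] -> total=3
Click 4 (1,0) count=0: revealed 10 new [(0,0) (0,1) (1,0) (1,1) (1,2) (2,0) (2,1) (3,0) (3,1) (3,2)] -> total=13

Answer: 13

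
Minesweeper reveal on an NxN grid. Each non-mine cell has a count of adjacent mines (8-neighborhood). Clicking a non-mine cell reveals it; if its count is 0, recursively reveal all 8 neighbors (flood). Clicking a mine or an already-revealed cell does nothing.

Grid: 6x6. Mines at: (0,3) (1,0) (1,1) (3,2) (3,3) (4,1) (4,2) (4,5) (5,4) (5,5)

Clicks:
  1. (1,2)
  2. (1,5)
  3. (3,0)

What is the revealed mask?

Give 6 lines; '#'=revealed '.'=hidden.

Click 1 (1,2) count=2: revealed 1 new [(1,2)] -> total=1
Click 2 (1,5) count=0: revealed 8 new [(0,4) (0,5) (1,4) (1,5) (2,4) (2,5) (3,4) (3,5)] -> total=9
Click 3 (3,0) count=1: revealed 1 new [(3,0)] -> total=10

Answer: ....##
..#.##
....##
#...##
......
......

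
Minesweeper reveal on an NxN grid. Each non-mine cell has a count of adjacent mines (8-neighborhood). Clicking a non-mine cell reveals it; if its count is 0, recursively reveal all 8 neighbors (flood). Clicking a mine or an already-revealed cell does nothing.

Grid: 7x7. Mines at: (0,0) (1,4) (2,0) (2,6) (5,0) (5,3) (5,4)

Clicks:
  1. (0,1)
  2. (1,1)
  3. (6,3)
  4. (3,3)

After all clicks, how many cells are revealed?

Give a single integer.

Click 1 (0,1) count=1: revealed 1 new [(0,1)] -> total=1
Click 2 (1,1) count=2: revealed 1 new [(1,1)] -> total=2
Click 3 (6,3) count=2: revealed 1 new [(6,3)] -> total=3
Click 4 (3,3) count=0: revealed 19 new [(0,2) (0,3) (1,2) (1,3) (2,1) (2,2) (2,3) (2,4) (2,5) (3,1) (3,2) (3,3) (3,4) (3,5) (4,1) (4,2) (4,3) (4,4) (4,5)] -> total=22

Answer: 22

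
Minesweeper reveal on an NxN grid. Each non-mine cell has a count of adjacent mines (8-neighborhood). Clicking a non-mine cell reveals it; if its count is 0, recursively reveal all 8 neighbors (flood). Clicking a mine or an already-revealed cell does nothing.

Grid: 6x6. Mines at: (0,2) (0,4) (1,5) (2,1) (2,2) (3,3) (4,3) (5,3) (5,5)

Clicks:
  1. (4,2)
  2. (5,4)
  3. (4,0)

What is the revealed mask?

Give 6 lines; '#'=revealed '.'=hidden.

Click 1 (4,2) count=3: revealed 1 new [(4,2)] -> total=1
Click 2 (5,4) count=3: revealed 1 new [(5,4)] -> total=2
Click 3 (4,0) count=0: revealed 8 new [(3,0) (3,1) (3,2) (4,0) (4,1) (5,0) (5,1) (5,2)] -> total=10

Answer: ......
......
......
###...
###...
###.#.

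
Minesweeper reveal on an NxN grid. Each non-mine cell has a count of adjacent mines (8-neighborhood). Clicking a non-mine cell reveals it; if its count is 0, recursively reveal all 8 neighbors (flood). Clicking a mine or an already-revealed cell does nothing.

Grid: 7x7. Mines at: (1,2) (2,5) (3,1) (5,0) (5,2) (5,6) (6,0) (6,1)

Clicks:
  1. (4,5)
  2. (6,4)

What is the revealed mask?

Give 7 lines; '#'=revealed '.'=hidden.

Answer: .......
.......
..###..
..####.
..####.
...###.
...###.

Derivation:
Click 1 (4,5) count=1: revealed 1 new [(4,5)] -> total=1
Click 2 (6,4) count=0: revealed 16 new [(2,2) (2,3) (2,4) (3,2) (3,3) (3,4) (3,5) (4,2) (4,3) (4,4) (5,3) (5,4) (5,5) (6,3) (6,4) (6,5)] -> total=17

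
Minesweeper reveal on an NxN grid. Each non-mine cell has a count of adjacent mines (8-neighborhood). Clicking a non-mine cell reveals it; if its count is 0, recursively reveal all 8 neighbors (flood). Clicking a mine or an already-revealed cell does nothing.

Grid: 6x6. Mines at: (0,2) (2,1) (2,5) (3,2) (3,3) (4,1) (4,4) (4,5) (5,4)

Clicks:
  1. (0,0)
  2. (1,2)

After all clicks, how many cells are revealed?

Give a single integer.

Answer: 5

Derivation:
Click 1 (0,0) count=0: revealed 4 new [(0,0) (0,1) (1,0) (1,1)] -> total=4
Click 2 (1,2) count=2: revealed 1 new [(1,2)] -> total=5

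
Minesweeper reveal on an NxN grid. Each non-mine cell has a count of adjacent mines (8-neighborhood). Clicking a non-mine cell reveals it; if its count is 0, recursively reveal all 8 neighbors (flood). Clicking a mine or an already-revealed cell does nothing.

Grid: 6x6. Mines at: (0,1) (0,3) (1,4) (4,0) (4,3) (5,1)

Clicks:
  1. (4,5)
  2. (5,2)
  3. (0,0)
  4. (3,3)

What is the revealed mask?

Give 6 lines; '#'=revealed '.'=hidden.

Answer: #.....
......
....##
...###
....##
..#.##

Derivation:
Click 1 (4,5) count=0: revealed 8 new [(2,4) (2,5) (3,4) (3,5) (4,4) (4,5) (5,4) (5,5)] -> total=8
Click 2 (5,2) count=2: revealed 1 new [(5,2)] -> total=9
Click 3 (0,0) count=1: revealed 1 new [(0,0)] -> total=10
Click 4 (3,3) count=1: revealed 1 new [(3,3)] -> total=11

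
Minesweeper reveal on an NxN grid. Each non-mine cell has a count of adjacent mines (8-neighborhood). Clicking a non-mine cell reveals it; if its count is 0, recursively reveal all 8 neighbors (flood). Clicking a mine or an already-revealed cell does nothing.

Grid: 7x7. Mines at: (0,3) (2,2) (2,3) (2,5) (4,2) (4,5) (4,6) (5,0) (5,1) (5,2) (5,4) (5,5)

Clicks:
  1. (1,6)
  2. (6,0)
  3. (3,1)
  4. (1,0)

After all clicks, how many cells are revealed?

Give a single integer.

Click 1 (1,6) count=1: revealed 1 new [(1,6)] -> total=1
Click 2 (6,0) count=2: revealed 1 new [(6,0)] -> total=2
Click 3 (3,1) count=2: revealed 1 new [(3,1)] -> total=3
Click 4 (1,0) count=0: revealed 11 new [(0,0) (0,1) (0,2) (1,0) (1,1) (1,2) (2,0) (2,1) (3,0) (4,0) (4,1)] -> total=14

Answer: 14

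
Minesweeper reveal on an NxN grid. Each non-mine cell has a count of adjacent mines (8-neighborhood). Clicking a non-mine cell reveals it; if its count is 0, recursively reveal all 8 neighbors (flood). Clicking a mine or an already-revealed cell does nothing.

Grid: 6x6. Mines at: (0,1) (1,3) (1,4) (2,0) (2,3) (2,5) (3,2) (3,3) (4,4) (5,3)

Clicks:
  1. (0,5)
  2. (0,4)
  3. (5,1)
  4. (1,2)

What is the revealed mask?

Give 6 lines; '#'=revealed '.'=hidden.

Click 1 (0,5) count=1: revealed 1 new [(0,5)] -> total=1
Click 2 (0,4) count=2: revealed 1 new [(0,4)] -> total=2
Click 3 (5,1) count=0: revealed 8 new [(3,0) (3,1) (4,0) (4,1) (4,2) (5,0) (5,1) (5,2)] -> total=10
Click 4 (1,2) count=3: revealed 1 new [(1,2)] -> total=11

Answer: ....##
..#...
......
##....
###...
###...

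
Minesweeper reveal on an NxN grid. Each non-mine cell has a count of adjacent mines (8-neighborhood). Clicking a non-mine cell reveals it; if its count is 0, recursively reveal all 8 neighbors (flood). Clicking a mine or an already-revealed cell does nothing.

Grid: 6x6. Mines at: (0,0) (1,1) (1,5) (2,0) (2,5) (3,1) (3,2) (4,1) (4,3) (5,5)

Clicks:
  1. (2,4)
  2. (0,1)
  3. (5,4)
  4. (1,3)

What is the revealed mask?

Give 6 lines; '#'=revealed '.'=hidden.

Click 1 (2,4) count=2: revealed 1 new [(2,4)] -> total=1
Click 2 (0,1) count=2: revealed 1 new [(0,1)] -> total=2
Click 3 (5,4) count=2: revealed 1 new [(5,4)] -> total=3
Click 4 (1,3) count=0: revealed 8 new [(0,2) (0,3) (0,4) (1,2) (1,3) (1,4) (2,2) (2,3)] -> total=11

Answer: .####.
..###.
..###.
......
......
....#.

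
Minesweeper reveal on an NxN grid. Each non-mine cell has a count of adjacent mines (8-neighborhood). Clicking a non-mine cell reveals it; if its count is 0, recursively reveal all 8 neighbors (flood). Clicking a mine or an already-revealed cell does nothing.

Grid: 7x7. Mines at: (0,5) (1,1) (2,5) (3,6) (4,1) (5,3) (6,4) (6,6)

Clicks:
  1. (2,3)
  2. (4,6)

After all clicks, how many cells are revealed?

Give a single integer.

Answer: 16

Derivation:
Click 1 (2,3) count=0: revealed 15 new [(0,2) (0,3) (0,4) (1,2) (1,3) (1,4) (2,2) (2,3) (2,4) (3,2) (3,3) (3,4) (4,2) (4,3) (4,4)] -> total=15
Click 2 (4,6) count=1: revealed 1 new [(4,6)] -> total=16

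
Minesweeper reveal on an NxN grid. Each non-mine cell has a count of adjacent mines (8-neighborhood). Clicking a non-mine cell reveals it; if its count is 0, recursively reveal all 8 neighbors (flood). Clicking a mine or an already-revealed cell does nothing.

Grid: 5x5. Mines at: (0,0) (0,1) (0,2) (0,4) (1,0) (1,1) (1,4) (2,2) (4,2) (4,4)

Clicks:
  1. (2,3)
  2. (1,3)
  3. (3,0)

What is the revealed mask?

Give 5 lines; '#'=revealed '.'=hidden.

Click 1 (2,3) count=2: revealed 1 new [(2,3)] -> total=1
Click 2 (1,3) count=4: revealed 1 new [(1,3)] -> total=2
Click 3 (3,0) count=0: revealed 6 new [(2,0) (2,1) (3,0) (3,1) (4,0) (4,1)] -> total=8

Answer: .....
...#.
##.#.
##...
##...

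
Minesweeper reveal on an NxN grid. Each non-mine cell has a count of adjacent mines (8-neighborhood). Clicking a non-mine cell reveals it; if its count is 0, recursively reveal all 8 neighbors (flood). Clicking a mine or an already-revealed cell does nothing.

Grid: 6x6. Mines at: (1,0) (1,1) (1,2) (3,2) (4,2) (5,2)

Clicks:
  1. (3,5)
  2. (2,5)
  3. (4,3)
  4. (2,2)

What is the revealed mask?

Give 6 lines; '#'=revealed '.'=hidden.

Answer: ...###
...###
..####
...###
...###
...###

Derivation:
Click 1 (3,5) count=0: revealed 18 new [(0,3) (0,4) (0,5) (1,3) (1,4) (1,5) (2,3) (2,4) (2,5) (3,3) (3,4) (3,5) (4,3) (4,4) (4,5) (5,3) (5,4) (5,5)] -> total=18
Click 2 (2,5) count=0: revealed 0 new [(none)] -> total=18
Click 3 (4,3) count=3: revealed 0 new [(none)] -> total=18
Click 4 (2,2) count=3: revealed 1 new [(2,2)] -> total=19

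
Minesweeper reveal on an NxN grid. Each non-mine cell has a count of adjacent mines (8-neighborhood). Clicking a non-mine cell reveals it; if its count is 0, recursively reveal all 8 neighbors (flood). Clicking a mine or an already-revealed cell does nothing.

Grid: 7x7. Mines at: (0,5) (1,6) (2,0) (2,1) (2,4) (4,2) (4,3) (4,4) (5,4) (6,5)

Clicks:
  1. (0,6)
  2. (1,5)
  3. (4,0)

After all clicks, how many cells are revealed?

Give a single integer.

Answer: 14

Derivation:
Click 1 (0,6) count=2: revealed 1 new [(0,6)] -> total=1
Click 2 (1,5) count=3: revealed 1 new [(1,5)] -> total=2
Click 3 (4,0) count=0: revealed 12 new [(3,0) (3,1) (4,0) (4,1) (5,0) (5,1) (5,2) (5,3) (6,0) (6,1) (6,2) (6,3)] -> total=14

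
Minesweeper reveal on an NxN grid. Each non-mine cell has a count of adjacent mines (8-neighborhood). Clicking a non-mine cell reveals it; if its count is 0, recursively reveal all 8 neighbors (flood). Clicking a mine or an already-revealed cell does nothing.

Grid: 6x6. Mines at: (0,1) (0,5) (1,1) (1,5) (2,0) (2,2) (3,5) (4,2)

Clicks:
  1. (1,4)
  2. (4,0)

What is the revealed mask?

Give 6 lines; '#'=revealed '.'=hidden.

Click 1 (1,4) count=2: revealed 1 new [(1,4)] -> total=1
Click 2 (4,0) count=0: revealed 6 new [(3,0) (3,1) (4,0) (4,1) (5,0) (5,1)] -> total=7

Answer: ......
....#.
......
##....
##....
##....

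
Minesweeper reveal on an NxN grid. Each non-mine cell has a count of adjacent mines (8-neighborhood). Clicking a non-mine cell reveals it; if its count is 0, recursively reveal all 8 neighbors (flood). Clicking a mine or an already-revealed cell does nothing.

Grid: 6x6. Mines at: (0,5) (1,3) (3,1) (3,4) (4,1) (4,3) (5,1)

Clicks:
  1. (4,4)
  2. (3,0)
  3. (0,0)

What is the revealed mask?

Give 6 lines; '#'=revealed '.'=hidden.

Click 1 (4,4) count=2: revealed 1 new [(4,4)] -> total=1
Click 2 (3,0) count=2: revealed 1 new [(3,0)] -> total=2
Click 3 (0,0) count=0: revealed 9 new [(0,0) (0,1) (0,2) (1,0) (1,1) (1,2) (2,0) (2,1) (2,2)] -> total=11

Answer: ###...
###...
###...
#.....
....#.
......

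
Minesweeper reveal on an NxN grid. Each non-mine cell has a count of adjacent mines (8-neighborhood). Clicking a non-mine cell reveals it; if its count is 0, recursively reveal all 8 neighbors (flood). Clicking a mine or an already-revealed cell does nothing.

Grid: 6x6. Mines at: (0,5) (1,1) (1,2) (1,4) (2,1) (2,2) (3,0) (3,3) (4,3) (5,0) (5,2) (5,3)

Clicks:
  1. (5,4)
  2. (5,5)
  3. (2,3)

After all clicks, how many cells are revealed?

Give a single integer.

Answer: 9

Derivation:
Click 1 (5,4) count=2: revealed 1 new [(5,4)] -> total=1
Click 2 (5,5) count=0: revealed 7 new [(2,4) (2,5) (3,4) (3,5) (4,4) (4,5) (5,5)] -> total=8
Click 3 (2,3) count=4: revealed 1 new [(2,3)] -> total=9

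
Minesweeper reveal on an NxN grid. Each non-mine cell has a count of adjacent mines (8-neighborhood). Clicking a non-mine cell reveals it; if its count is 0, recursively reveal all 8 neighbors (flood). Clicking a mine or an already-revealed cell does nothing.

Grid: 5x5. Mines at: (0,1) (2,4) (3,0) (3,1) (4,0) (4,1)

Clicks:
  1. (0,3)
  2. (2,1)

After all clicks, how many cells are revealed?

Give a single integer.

Answer: 7

Derivation:
Click 1 (0,3) count=0: revealed 6 new [(0,2) (0,3) (0,4) (1,2) (1,3) (1,4)] -> total=6
Click 2 (2,1) count=2: revealed 1 new [(2,1)] -> total=7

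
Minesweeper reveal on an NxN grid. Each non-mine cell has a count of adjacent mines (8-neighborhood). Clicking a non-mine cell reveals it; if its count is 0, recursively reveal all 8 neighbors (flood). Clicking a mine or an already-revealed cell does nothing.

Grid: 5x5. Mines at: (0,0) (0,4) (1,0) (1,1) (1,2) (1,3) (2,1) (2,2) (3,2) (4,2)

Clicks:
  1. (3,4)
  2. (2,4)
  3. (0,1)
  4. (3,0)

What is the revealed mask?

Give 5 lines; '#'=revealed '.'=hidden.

Answer: .#...
.....
...##
#..##
...##

Derivation:
Click 1 (3,4) count=0: revealed 6 new [(2,3) (2,4) (3,3) (3,4) (4,3) (4,4)] -> total=6
Click 2 (2,4) count=1: revealed 0 new [(none)] -> total=6
Click 3 (0,1) count=4: revealed 1 new [(0,1)] -> total=7
Click 4 (3,0) count=1: revealed 1 new [(3,0)] -> total=8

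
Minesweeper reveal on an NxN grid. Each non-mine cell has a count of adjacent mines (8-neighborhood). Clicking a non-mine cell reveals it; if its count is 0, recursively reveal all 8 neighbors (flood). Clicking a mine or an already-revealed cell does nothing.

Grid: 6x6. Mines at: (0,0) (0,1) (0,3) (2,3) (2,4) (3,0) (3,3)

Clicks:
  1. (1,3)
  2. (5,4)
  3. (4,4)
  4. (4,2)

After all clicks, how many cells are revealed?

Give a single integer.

Answer: 15

Derivation:
Click 1 (1,3) count=3: revealed 1 new [(1,3)] -> total=1
Click 2 (5,4) count=0: revealed 14 new [(3,4) (3,5) (4,0) (4,1) (4,2) (4,3) (4,4) (4,5) (5,0) (5,1) (5,2) (5,3) (5,4) (5,5)] -> total=15
Click 3 (4,4) count=1: revealed 0 new [(none)] -> total=15
Click 4 (4,2) count=1: revealed 0 new [(none)] -> total=15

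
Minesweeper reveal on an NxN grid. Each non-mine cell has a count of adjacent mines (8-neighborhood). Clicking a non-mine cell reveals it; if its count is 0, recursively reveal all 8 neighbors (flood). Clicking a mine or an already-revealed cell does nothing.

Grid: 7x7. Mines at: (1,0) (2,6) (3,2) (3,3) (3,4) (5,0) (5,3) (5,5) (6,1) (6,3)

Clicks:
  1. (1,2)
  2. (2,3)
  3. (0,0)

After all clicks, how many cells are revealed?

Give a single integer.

Answer: 18

Derivation:
Click 1 (1,2) count=0: revealed 17 new [(0,1) (0,2) (0,3) (0,4) (0,5) (0,6) (1,1) (1,2) (1,3) (1,4) (1,5) (1,6) (2,1) (2,2) (2,3) (2,4) (2,5)] -> total=17
Click 2 (2,3) count=3: revealed 0 new [(none)] -> total=17
Click 3 (0,0) count=1: revealed 1 new [(0,0)] -> total=18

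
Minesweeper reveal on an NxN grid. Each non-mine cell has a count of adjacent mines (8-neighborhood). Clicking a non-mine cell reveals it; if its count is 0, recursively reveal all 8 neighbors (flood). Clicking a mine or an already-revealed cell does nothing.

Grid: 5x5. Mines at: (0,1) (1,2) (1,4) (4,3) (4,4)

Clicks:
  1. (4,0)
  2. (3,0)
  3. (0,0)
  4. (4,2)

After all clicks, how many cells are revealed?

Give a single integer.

Answer: 12

Derivation:
Click 1 (4,0) count=0: revealed 11 new [(1,0) (1,1) (2,0) (2,1) (2,2) (3,0) (3,1) (3,2) (4,0) (4,1) (4,2)] -> total=11
Click 2 (3,0) count=0: revealed 0 new [(none)] -> total=11
Click 3 (0,0) count=1: revealed 1 new [(0,0)] -> total=12
Click 4 (4,2) count=1: revealed 0 new [(none)] -> total=12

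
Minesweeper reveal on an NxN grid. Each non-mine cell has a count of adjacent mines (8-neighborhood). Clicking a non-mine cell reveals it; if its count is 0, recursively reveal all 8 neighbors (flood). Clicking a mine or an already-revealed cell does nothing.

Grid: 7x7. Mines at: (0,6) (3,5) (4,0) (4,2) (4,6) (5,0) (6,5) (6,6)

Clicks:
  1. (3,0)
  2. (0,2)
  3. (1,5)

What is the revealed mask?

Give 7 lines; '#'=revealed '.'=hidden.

Answer: ######.
######.
######.
#####..
.......
.......
.......

Derivation:
Click 1 (3,0) count=1: revealed 1 new [(3,0)] -> total=1
Click 2 (0,2) count=0: revealed 22 new [(0,0) (0,1) (0,2) (0,3) (0,4) (0,5) (1,0) (1,1) (1,2) (1,3) (1,4) (1,5) (2,0) (2,1) (2,2) (2,3) (2,4) (2,5) (3,1) (3,2) (3,3) (3,4)] -> total=23
Click 3 (1,5) count=1: revealed 0 new [(none)] -> total=23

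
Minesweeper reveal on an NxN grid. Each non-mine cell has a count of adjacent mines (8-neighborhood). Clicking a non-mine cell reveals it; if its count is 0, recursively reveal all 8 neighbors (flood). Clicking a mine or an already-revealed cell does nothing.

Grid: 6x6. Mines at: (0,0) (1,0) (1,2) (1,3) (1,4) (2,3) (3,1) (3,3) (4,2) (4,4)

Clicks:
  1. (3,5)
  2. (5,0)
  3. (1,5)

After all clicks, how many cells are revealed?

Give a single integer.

Click 1 (3,5) count=1: revealed 1 new [(3,5)] -> total=1
Click 2 (5,0) count=0: revealed 4 new [(4,0) (4,1) (5,0) (5,1)] -> total=5
Click 3 (1,5) count=1: revealed 1 new [(1,5)] -> total=6

Answer: 6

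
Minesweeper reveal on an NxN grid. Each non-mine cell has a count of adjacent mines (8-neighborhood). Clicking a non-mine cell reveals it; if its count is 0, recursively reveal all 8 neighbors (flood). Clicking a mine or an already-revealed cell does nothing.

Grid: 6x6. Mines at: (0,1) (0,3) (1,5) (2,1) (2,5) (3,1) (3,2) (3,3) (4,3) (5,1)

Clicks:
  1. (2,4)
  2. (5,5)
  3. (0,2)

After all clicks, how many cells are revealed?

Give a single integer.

Answer: 8

Derivation:
Click 1 (2,4) count=3: revealed 1 new [(2,4)] -> total=1
Click 2 (5,5) count=0: revealed 6 new [(3,4) (3,5) (4,4) (4,5) (5,4) (5,5)] -> total=7
Click 3 (0,2) count=2: revealed 1 new [(0,2)] -> total=8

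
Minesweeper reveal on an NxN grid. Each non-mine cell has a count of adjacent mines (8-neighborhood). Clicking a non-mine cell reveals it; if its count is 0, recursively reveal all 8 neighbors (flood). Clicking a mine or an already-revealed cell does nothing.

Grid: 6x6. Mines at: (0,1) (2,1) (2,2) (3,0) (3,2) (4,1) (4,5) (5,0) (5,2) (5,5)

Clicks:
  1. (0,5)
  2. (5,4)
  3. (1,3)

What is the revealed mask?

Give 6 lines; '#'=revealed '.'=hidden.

Answer: ..####
..####
...###
...###
......
....#.

Derivation:
Click 1 (0,5) count=0: revealed 14 new [(0,2) (0,3) (0,4) (0,5) (1,2) (1,3) (1,4) (1,5) (2,3) (2,4) (2,5) (3,3) (3,4) (3,5)] -> total=14
Click 2 (5,4) count=2: revealed 1 new [(5,4)] -> total=15
Click 3 (1,3) count=1: revealed 0 new [(none)] -> total=15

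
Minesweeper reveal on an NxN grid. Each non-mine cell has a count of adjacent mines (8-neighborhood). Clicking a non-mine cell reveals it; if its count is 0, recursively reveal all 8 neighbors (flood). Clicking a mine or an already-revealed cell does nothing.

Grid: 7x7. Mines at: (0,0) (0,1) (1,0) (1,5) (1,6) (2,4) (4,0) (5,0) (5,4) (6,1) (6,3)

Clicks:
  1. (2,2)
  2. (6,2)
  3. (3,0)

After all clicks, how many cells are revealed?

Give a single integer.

Answer: 17

Derivation:
Click 1 (2,2) count=0: revealed 15 new [(1,1) (1,2) (1,3) (2,1) (2,2) (2,3) (3,1) (3,2) (3,3) (4,1) (4,2) (4,3) (5,1) (5,2) (5,3)] -> total=15
Click 2 (6,2) count=2: revealed 1 new [(6,2)] -> total=16
Click 3 (3,0) count=1: revealed 1 new [(3,0)] -> total=17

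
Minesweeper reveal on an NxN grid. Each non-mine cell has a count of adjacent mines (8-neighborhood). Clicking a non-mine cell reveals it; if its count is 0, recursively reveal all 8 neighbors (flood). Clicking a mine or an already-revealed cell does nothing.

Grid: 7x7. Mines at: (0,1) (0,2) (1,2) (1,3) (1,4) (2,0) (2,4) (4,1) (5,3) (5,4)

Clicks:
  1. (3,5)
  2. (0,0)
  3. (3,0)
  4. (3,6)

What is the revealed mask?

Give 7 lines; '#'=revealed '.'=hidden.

Answer: #....##
.....##
.....##
#....##
.....##
.....##
.....##

Derivation:
Click 1 (3,5) count=1: revealed 1 new [(3,5)] -> total=1
Click 2 (0,0) count=1: revealed 1 new [(0,0)] -> total=2
Click 3 (3,0) count=2: revealed 1 new [(3,0)] -> total=3
Click 4 (3,6) count=0: revealed 13 new [(0,5) (0,6) (1,5) (1,6) (2,5) (2,6) (3,6) (4,5) (4,6) (5,5) (5,6) (6,5) (6,6)] -> total=16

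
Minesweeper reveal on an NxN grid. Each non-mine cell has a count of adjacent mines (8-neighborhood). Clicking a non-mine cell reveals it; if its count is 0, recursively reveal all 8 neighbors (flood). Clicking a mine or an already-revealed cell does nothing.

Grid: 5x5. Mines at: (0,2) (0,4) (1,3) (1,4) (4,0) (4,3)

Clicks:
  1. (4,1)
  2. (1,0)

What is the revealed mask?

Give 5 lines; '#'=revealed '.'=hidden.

Answer: ##...
###..
###..
###..
.#...

Derivation:
Click 1 (4,1) count=1: revealed 1 new [(4,1)] -> total=1
Click 2 (1,0) count=0: revealed 11 new [(0,0) (0,1) (1,0) (1,1) (1,2) (2,0) (2,1) (2,2) (3,0) (3,1) (3,2)] -> total=12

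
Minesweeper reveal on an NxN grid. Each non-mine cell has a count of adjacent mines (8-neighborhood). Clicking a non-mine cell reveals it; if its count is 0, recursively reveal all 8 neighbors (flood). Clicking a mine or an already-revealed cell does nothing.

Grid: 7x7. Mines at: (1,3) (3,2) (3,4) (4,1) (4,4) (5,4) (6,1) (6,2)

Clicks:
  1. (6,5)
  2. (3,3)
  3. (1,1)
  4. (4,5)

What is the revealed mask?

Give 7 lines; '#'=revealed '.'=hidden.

Answer: ###....
###....
###....
##.#...
.....#.
.......
.....#.

Derivation:
Click 1 (6,5) count=1: revealed 1 new [(6,5)] -> total=1
Click 2 (3,3) count=3: revealed 1 new [(3,3)] -> total=2
Click 3 (1,1) count=0: revealed 11 new [(0,0) (0,1) (0,2) (1,0) (1,1) (1,2) (2,0) (2,1) (2,2) (3,0) (3,1)] -> total=13
Click 4 (4,5) count=3: revealed 1 new [(4,5)] -> total=14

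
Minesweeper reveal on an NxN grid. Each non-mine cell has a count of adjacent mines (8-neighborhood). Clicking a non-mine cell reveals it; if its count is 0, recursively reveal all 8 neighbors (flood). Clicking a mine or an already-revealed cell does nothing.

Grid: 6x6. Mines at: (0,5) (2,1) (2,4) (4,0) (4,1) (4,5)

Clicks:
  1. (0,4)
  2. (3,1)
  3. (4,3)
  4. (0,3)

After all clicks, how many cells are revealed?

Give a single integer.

Click 1 (0,4) count=1: revealed 1 new [(0,4)] -> total=1
Click 2 (3,1) count=3: revealed 1 new [(3,1)] -> total=2
Click 3 (4,3) count=0: revealed 9 new [(3,2) (3,3) (3,4) (4,2) (4,3) (4,4) (5,2) (5,3) (5,4)] -> total=11
Click 4 (0,3) count=0: revealed 9 new [(0,0) (0,1) (0,2) (0,3) (1,0) (1,1) (1,2) (1,3) (1,4)] -> total=20

Answer: 20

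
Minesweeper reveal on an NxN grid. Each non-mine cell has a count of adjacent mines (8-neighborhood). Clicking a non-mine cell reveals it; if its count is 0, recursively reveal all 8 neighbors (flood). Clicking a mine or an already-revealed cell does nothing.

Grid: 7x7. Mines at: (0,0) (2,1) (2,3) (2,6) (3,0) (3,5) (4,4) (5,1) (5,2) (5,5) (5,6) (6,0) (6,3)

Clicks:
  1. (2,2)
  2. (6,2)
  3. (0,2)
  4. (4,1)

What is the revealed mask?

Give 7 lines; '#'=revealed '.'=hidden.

Click 1 (2,2) count=2: revealed 1 new [(2,2)] -> total=1
Click 2 (6,2) count=3: revealed 1 new [(6,2)] -> total=2
Click 3 (0,2) count=0: revealed 12 new [(0,1) (0,2) (0,3) (0,4) (0,5) (0,6) (1,1) (1,2) (1,3) (1,4) (1,5) (1,6)] -> total=14
Click 4 (4,1) count=3: revealed 1 new [(4,1)] -> total=15

Answer: .######
.######
..#....
.......
.#.....
.......
..#....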